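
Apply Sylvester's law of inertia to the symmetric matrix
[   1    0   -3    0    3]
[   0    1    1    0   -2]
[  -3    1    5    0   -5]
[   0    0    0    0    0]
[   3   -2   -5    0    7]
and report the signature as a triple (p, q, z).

Answer: (3, 1, 1)

Derivation:
step 0: pivot 1 → sign +
step 1: pivot 1 → sign +
step 2: pivot -5 → sign −
step 3: pivot 6/5 → sign +
step 4: row/col 4 already zero → sign 0
signature = (3, 1, 1)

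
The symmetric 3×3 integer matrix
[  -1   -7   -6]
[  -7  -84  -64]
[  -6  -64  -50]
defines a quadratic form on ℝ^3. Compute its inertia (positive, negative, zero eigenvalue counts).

step 0: pivot -1 → sign −
step 1: pivot -35 → sign −
step 2: pivot -6/35 → sign −
signature = (0, 3, 0)

Answer: (0, 3, 0)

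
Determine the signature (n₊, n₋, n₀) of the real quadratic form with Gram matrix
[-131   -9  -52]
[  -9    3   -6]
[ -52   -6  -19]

Answer: (2, 1, 0)

Derivation:
step 0: pivot -131 → sign −
step 1: pivot 474/131 → sign +
step 2: pivot 1/79 → sign +
signature = (2, 1, 0)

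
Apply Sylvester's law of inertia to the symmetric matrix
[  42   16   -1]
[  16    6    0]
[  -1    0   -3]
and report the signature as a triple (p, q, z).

step 0: pivot 42 → sign +
step 1: pivot -2/21 → sign −
step 2: pivot -3/2 → sign −
signature = (1, 2, 0)

Answer: (1, 2, 0)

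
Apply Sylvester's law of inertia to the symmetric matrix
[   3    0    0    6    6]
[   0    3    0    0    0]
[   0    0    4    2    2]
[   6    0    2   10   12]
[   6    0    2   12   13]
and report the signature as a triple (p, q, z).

Answer: (4, 1, 0)

Derivation:
step 0: pivot 3 → sign +
step 1: pivot 3 → sign +
step 2: pivot 4 → sign +
step 3: pivot -3 → sign −
step 4: pivot 1/3 → sign +
signature = (4, 1, 0)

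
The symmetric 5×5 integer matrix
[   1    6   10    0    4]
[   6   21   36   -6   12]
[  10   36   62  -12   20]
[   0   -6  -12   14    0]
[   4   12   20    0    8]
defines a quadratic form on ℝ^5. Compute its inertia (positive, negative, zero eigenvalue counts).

Answer: (3, 1, 1)

Derivation:
step 0: pivot 1 → sign +
step 1: pivot -15 → sign −
step 2: pivot 2/5 → sign +
step 3: pivot 2 → sign +
step 4: row/col 4 already zero → sign 0
signature = (3, 1, 1)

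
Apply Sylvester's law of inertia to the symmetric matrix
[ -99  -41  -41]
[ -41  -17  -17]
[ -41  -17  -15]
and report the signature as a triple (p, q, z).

step 0: pivot -99 → sign −
step 1: pivot -2/99 → sign −
step 2: pivot 2 → sign +
signature = (1, 2, 0)

Answer: (1, 2, 0)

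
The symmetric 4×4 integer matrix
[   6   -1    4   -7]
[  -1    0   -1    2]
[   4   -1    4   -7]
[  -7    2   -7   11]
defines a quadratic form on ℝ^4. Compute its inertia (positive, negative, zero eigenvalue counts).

step 0: pivot 6 → sign +
step 1: pivot -1/6 → sign −
step 2: pivot 2 → sign +
step 3: pivot -1 → sign −
signature = (2, 2, 0)

Answer: (2, 2, 0)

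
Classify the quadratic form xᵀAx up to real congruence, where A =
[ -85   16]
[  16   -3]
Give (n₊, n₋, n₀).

Answer: (1, 1, 0)

Derivation:
step 0: pivot -85 → sign −
step 1: pivot 1/85 → sign +
signature = (1, 1, 0)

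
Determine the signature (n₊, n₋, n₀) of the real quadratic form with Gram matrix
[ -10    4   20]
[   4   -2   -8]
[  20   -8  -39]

Answer: (1, 2, 0)

Derivation:
step 0: pivot -10 → sign −
step 1: pivot -2/5 → sign −
step 2: pivot 1 → sign +
signature = (1, 2, 0)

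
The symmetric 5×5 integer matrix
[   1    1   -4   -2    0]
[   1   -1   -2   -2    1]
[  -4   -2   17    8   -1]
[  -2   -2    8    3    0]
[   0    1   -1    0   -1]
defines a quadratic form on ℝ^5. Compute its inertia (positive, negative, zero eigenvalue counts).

step 0: pivot 1 → sign +
step 1: pivot -2 → sign −
step 2: pivot 3 → sign +
step 3: pivot -1 → sign −
step 4: pivot -1/2 → sign −
signature = (2, 3, 0)

Answer: (2, 3, 0)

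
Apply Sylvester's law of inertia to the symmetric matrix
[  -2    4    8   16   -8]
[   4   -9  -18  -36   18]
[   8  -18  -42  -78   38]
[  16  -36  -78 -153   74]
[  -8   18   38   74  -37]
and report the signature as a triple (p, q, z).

step 0: pivot -2 → sign −
step 1: pivot -1 → sign −
step 2: pivot -6 → sign −
step 3: pivot -3 → sign −
step 4: pivot -1/3 → sign −
signature = (0, 5, 0)

Answer: (0, 5, 0)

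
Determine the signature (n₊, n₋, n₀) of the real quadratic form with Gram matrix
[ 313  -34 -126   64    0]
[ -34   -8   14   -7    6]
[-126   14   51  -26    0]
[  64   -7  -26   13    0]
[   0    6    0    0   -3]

Answer: (3, 2, 0)

Derivation:
step 0: pivot 313 → sign +
step 1: pivot -3660/313 → sign −
step 2: pivot 262/915 → sign +
step 3: pivot -297/1048 → sign −
step 4: pivot 1/33 → sign +
signature = (3, 2, 0)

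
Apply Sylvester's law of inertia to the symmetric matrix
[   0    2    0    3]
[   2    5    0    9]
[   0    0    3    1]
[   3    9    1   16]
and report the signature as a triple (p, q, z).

step 0: pivot 5 → sign +
step 1: pivot -4/5 → sign −
step 2: pivot 3 → sign +
step 3: pivot -1/12 → sign −
signature = (2, 2, 0)

Answer: (2, 2, 0)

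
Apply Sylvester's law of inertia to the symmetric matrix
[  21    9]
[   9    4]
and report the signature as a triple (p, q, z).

Answer: (2, 0, 0)

Derivation:
step 0: pivot 21 → sign +
step 1: pivot 1/7 → sign +
signature = (2, 0, 0)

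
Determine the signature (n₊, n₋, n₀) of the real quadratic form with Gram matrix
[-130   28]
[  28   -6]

Answer: (1, 1, 0)

Derivation:
step 0: pivot -130 → sign −
step 1: pivot 2/65 → sign +
signature = (1, 1, 0)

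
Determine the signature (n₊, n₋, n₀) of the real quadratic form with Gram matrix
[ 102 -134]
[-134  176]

step 0: pivot 102 → sign +
step 1: pivot -2/51 → sign −
signature = (1, 1, 0)

Answer: (1, 1, 0)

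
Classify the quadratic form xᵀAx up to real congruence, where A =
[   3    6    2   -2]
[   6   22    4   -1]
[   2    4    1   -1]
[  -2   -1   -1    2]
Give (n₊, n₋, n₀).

Answer: (3, 1, 0)

Derivation:
step 0: pivot 3 → sign +
step 1: pivot 10 → sign +
step 2: pivot -1/3 → sign −
step 3: pivot 1/10 → sign +
signature = (3, 1, 0)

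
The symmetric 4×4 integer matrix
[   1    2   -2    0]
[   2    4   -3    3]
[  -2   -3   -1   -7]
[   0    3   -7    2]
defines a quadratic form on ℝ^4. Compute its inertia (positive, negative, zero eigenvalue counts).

step 0: pivot 1 → sign +
step 1: pivot -5 → sign −
step 2: pivot 1/5 → sign +
step 3: pivot -1 → sign −
signature = (2, 2, 0)

Answer: (2, 2, 0)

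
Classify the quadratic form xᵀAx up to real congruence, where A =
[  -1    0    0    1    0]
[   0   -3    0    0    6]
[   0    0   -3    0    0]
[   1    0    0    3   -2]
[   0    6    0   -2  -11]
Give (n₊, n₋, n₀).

Answer: (1, 3, 1)

Derivation:
step 0: pivot -1 → sign −
step 1: pivot -3 → sign −
step 2: pivot -3 → sign −
step 3: pivot 4 → sign +
step 4: row/col 4 already zero → sign 0
signature = (1, 3, 1)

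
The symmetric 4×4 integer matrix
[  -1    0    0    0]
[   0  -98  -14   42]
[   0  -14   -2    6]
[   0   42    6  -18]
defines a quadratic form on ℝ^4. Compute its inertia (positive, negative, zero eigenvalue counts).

step 0: pivot -1 → sign −
step 1: pivot -98 → sign −
step 2: row/col 2 already zero → sign 0
step 3: row/col 3 already zero → sign 0
signature = (0, 2, 2)

Answer: (0, 2, 2)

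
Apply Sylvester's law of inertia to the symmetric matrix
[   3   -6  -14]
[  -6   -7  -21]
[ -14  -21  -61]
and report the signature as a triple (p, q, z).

Answer: (2, 1, 0)

Derivation:
step 0: pivot 3 → sign +
step 1: pivot -19 → sign −
step 2: pivot 2/57 → sign +
signature = (2, 1, 0)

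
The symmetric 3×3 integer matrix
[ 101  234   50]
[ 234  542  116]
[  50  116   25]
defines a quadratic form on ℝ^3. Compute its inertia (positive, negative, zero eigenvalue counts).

step 0: pivot 101 → sign +
step 1: pivot -14/101 → sign −
step 2: pivot 3/7 → sign +
signature = (2, 1, 0)

Answer: (2, 1, 0)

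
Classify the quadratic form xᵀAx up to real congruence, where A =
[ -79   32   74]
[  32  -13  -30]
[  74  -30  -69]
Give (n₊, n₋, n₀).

step 0: pivot -79 → sign −
step 1: pivot -3/79 → sign −
step 2: pivot 1/3 → sign +
signature = (1, 2, 0)

Answer: (1, 2, 0)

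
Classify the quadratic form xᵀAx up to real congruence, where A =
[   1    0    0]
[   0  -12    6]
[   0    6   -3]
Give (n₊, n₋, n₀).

Answer: (1, 1, 1)

Derivation:
step 0: pivot 1 → sign +
step 1: pivot -12 → sign −
step 2: row/col 2 already zero → sign 0
signature = (1, 1, 1)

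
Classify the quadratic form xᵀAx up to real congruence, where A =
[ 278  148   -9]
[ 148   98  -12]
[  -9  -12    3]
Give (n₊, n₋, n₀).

Answer: (3, 0, 0)

Derivation:
step 0: pivot 278 → sign +
step 1: pivot 2670/139 → sign +
step 2: pivot 3/890 → sign +
signature = (3, 0, 0)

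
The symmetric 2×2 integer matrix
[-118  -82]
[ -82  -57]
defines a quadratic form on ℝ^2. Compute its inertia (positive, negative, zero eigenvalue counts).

step 0: pivot -118 → sign −
step 1: pivot -1/59 → sign −
signature = (0, 2, 0)

Answer: (0, 2, 0)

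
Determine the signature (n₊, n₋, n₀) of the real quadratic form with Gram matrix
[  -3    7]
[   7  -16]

step 0: pivot -3 → sign −
step 1: pivot 1/3 → sign +
signature = (1, 1, 0)

Answer: (1, 1, 0)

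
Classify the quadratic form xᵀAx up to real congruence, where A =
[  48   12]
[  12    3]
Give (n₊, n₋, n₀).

Answer: (1, 0, 1)

Derivation:
step 0: pivot 48 → sign +
step 1: row/col 1 already zero → sign 0
signature = (1, 0, 1)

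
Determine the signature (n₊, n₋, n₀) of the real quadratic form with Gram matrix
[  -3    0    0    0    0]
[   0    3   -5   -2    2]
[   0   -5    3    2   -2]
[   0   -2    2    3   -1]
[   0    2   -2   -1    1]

Answer: (2, 2, 1)

Derivation:
step 0: pivot -3 → sign −
step 1: pivot 3 → sign +
step 2: pivot -16/3 → sign −
step 3: pivot 2 → sign +
step 4: row/col 4 already zero → sign 0
signature = (2, 2, 1)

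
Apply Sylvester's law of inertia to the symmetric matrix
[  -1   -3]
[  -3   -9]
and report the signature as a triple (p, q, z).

Answer: (0, 1, 1)

Derivation:
step 0: pivot -1 → sign −
step 1: row/col 1 already zero → sign 0
signature = (0, 1, 1)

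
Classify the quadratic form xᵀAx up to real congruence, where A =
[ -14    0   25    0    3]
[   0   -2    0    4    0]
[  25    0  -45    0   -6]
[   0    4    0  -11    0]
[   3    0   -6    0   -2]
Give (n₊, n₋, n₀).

Answer: (0, 5, 0)

Derivation:
step 0: pivot -14 → sign −
step 1: pivot -2 → sign −
step 2: pivot -5/14 → sign −
step 3: pivot -3 → sign −
step 4: pivot -1/5 → sign −
signature = (0, 5, 0)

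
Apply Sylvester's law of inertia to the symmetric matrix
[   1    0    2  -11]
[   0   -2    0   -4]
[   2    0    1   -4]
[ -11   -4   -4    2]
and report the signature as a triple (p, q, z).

Answer: (1, 3, 0)

Derivation:
step 0: pivot 1 → sign +
step 1: pivot -2 → sign −
step 2: pivot -3 → sign −
step 3: pivot -3 → sign −
signature = (1, 3, 0)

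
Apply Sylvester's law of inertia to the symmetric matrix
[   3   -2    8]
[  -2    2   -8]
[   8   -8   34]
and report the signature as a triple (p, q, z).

Answer: (3, 0, 0)

Derivation:
step 0: pivot 3 → sign +
step 1: pivot 2/3 → sign +
step 2: pivot 2 → sign +
signature = (3, 0, 0)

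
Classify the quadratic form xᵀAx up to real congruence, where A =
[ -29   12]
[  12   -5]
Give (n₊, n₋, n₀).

step 0: pivot -29 → sign −
step 1: pivot -1/29 → sign −
signature = (0, 2, 0)

Answer: (0, 2, 0)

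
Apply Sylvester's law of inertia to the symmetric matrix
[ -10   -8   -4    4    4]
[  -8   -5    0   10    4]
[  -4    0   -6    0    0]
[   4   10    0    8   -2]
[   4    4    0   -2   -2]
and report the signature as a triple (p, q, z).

step 0: pivot -10 → sign −
step 1: pivot 7/5 → sign +
step 2: pivot -82/7 → sign −
step 3: pivot 68/41 → sign +
step 4: pivot -3/17 → sign −
signature = (2, 3, 0)

Answer: (2, 3, 0)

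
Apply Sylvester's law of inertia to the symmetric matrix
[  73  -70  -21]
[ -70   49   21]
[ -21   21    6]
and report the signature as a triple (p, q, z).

step 0: pivot 73 → sign +
step 1: pivot -1323/73 → sign −
step 2: row/col 2 already zero → sign 0
signature = (1, 1, 1)

Answer: (1, 1, 1)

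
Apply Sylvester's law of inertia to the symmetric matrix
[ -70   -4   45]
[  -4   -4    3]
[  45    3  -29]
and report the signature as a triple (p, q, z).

Answer: (0, 3, 0)

Derivation:
step 0: pivot -70 → sign −
step 1: pivot -132/35 → sign −
step 2: pivot -1/44 → sign −
signature = (0, 3, 0)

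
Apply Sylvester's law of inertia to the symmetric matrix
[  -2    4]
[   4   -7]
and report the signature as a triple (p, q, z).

step 0: pivot -2 → sign −
step 1: pivot 1 → sign +
signature = (1, 1, 0)

Answer: (1, 1, 0)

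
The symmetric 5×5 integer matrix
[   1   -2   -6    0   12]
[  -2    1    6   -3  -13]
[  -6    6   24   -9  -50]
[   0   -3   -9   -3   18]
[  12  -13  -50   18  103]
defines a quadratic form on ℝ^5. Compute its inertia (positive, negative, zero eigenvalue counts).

Answer: (2, 3, 0)

Derivation:
step 0: pivot 1 → sign +
step 1: pivot -3 → sign −
step 2: pivot -6 → sign −
step 3: pivot 3/2 → sign +
step 4: pivot -2/3 → sign −
signature = (2, 3, 0)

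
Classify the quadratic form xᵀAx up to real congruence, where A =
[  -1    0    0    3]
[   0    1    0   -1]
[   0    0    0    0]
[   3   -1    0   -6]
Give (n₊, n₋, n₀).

step 0: pivot -1 → sign −
step 1: pivot 1 → sign +
step 2: pivot 2 → sign +
step 3: row/col 3 already zero → sign 0
signature = (2, 1, 1)

Answer: (2, 1, 1)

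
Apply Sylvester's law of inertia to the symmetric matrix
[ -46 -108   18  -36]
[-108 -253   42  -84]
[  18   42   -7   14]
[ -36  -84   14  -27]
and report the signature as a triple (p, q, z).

step 0: pivot -46 → sign −
step 1: pivot 13/23 → sign +
step 2: pivot -1/13 → sign −
step 3: pivot 1 → sign +
signature = (2, 2, 0)

Answer: (2, 2, 0)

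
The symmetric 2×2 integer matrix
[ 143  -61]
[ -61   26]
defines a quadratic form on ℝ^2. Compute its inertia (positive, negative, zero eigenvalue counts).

Answer: (1, 1, 0)

Derivation:
step 0: pivot 143 → sign +
step 1: pivot -3/143 → sign −
signature = (1, 1, 0)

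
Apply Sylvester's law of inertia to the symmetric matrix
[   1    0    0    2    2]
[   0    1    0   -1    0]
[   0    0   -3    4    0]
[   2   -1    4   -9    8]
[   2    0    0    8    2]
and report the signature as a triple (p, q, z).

step 0: pivot 1 → sign +
step 1: pivot 1 → sign +
step 2: pivot -3 → sign −
step 3: pivot -26/3 → sign −
step 4: pivot -2/13 → sign −
signature = (2, 3, 0)

Answer: (2, 3, 0)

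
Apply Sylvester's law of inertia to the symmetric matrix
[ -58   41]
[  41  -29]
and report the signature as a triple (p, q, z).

step 0: pivot -58 → sign −
step 1: pivot -1/58 → sign −
signature = (0, 2, 0)

Answer: (0, 2, 0)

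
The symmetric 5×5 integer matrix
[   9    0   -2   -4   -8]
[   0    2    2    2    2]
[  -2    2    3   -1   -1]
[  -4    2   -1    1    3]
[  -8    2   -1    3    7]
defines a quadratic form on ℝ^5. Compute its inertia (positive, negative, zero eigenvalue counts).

Answer: (3, 1, 1)

Derivation:
step 0: pivot 9 → sign +
step 1: pivot 2 → sign +
step 2: pivot 5/9 → sign +
step 3: pivot -30 → sign −
step 4: row/col 4 already zero → sign 0
signature = (3, 1, 1)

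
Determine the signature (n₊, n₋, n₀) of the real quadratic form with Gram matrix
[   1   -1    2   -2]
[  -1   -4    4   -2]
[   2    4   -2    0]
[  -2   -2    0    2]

step 0: pivot 1 → sign +
step 1: pivot -5 → sign −
step 2: pivot 6/5 → sign +
step 3: pivot 2/3 → sign +
signature = (3, 1, 0)

Answer: (3, 1, 0)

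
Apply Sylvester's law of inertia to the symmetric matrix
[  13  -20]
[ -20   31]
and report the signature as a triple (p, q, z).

Answer: (2, 0, 0)

Derivation:
step 0: pivot 13 → sign +
step 1: pivot 3/13 → sign +
signature = (2, 0, 0)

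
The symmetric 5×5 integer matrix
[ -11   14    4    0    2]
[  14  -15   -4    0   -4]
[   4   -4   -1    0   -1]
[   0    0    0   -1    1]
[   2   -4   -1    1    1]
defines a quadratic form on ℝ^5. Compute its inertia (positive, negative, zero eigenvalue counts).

Answer: (2, 3, 0)

Derivation:
step 0: pivot -11 → sign −
step 1: pivot 31/11 → sign +
step 2: pivot 1/31 → sign +
step 3: pivot -1 → sign −
step 4: pivot -1 → sign −
signature = (2, 3, 0)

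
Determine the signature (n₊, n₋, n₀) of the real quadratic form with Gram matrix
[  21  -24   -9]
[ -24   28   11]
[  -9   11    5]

step 0: pivot 21 → sign +
step 1: pivot 4/7 → sign +
step 2: pivot 1/4 → sign +
signature = (3, 0, 0)

Answer: (3, 0, 0)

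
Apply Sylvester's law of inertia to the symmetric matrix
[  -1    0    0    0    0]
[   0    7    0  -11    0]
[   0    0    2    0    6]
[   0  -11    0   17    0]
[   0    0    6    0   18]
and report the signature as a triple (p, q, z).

step 0: pivot -1 → sign −
step 1: pivot 7 → sign +
step 2: pivot 2 → sign +
step 3: pivot -2/7 → sign −
step 4: row/col 4 already zero → sign 0
signature = (2, 2, 1)

Answer: (2, 2, 1)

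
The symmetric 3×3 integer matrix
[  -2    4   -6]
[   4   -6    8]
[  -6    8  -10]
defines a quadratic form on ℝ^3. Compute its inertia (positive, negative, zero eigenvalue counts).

Answer: (1, 1, 1)

Derivation:
step 0: pivot -2 → sign −
step 1: pivot 2 → sign +
step 2: row/col 2 already zero → sign 0
signature = (1, 1, 1)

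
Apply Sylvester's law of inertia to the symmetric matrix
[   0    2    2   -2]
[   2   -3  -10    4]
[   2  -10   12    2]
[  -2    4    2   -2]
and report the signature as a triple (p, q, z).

Answer: (3, 1, 0)

Derivation:
step 0: pivot -3 → sign −
step 1: pivot 4/3 → sign +
step 2: pivot 29 → sign +
step 3: pivot 6/29 → sign +
signature = (3, 1, 0)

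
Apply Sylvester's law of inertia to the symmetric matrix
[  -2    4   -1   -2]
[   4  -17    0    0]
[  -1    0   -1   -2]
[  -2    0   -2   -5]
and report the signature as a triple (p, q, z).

step 0: pivot -2 → sign −
step 1: pivot -9 → sign −
step 2: pivot -1/18 → sign −
step 3: pivot -1 → sign −
signature = (0, 4, 0)

Answer: (0, 4, 0)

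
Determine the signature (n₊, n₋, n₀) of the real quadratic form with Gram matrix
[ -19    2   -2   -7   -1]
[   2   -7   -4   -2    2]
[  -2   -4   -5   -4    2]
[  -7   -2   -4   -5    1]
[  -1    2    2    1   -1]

Answer: (0, 4, 1)

Derivation:
step 0: pivot -19 → sign −
step 1: pivot -129/19 → sign −
step 2: pivot -281/129 → sign −
step 3: pivot -54/281 → sign −
step 4: row/col 4 already zero → sign 0
signature = (0, 4, 1)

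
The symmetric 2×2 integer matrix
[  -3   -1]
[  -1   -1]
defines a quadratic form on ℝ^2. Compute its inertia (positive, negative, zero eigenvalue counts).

step 0: pivot -3 → sign −
step 1: pivot -2/3 → sign −
signature = (0, 2, 0)

Answer: (0, 2, 0)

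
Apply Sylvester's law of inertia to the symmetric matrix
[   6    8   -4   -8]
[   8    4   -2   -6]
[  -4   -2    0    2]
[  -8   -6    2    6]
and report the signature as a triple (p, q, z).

step 0: pivot 6 → sign +
step 1: pivot -20/3 → sign −
step 2: pivot -1 → sign −
step 3: pivot -2/5 → sign −
signature = (1, 3, 0)

Answer: (1, 3, 0)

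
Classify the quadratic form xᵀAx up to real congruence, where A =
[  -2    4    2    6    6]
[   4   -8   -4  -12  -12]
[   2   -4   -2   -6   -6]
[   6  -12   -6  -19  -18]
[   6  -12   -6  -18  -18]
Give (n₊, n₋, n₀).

step 0: pivot -2 → sign −
step 1: pivot -1 → sign −
step 2: row/col 2 already zero → sign 0
step 3: row/col 3 already zero → sign 0
step 4: row/col 4 already zero → sign 0
signature = (0, 2, 3)

Answer: (0, 2, 3)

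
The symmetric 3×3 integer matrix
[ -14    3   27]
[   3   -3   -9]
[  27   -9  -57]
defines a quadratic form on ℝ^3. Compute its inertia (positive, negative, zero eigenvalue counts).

Answer: (0, 3, 0)

Derivation:
step 0: pivot -14 → sign −
step 1: pivot -33/14 → sign −
step 2: pivot -6/11 → sign −
signature = (0, 3, 0)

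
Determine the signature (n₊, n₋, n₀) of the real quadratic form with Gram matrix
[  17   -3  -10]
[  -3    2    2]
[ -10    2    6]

Answer: (3, 0, 0)

Derivation:
step 0: pivot 17 → sign +
step 1: pivot 25/17 → sign +
step 2: pivot 2/25 → sign +
signature = (3, 0, 0)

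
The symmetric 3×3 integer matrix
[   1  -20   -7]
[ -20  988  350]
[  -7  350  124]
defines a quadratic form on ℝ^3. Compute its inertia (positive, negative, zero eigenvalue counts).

step 0: pivot 1 → sign +
step 1: pivot 588 → sign +
step 2: row/col 2 already zero → sign 0
signature = (2, 0, 1)

Answer: (2, 0, 1)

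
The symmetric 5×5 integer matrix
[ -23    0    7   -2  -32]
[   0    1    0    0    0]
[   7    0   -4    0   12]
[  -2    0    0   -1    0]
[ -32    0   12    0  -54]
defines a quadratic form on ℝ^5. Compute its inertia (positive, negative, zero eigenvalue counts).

step 0: pivot -23 → sign −
step 1: pivot 1 → sign +
step 2: pivot -43/23 → sign −
step 3: pivot -27/43 → sign −
step 4: pivot -2/27 → sign −
signature = (1, 4, 0)

Answer: (1, 4, 0)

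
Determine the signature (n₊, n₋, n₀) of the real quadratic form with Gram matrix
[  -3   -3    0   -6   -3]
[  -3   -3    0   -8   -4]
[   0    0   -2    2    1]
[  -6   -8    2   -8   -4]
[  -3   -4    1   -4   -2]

step 0: pivot -3 → sign −
step 1: pivot -2 → sign −
step 2: pivot 6 → sign +
step 3: pivot -2/3 → sign −
step 4: row/col 4 already zero → sign 0
signature = (1, 3, 1)

Answer: (1, 3, 1)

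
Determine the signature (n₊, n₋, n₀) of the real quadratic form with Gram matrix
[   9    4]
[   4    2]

step 0: pivot 9 → sign +
step 1: pivot 2/9 → sign +
signature = (2, 0, 0)

Answer: (2, 0, 0)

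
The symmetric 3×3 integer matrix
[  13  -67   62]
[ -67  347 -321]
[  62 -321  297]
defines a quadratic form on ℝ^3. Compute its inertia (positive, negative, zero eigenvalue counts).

step 0: pivot 13 → sign +
step 1: pivot 22/13 → sign +
step 2: pivot 1/22 → sign +
signature = (3, 0, 0)

Answer: (3, 0, 0)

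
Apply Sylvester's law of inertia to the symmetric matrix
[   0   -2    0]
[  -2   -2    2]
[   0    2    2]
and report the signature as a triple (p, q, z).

step 0: pivot -2 → sign −
step 1: pivot 2 → sign +
step 2: pivot 2 → sign +
signature = (2, 1, 0)

Answer: (2, 1, 0)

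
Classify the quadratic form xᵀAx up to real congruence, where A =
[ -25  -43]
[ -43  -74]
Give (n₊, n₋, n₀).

step 0: pivot -25 → sign −
step 1: pivot -1/25 → sign −
signature = (0, 2, 0)

Answer: (0, 2, 0)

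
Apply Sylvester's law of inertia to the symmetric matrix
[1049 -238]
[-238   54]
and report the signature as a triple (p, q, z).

step 0: pivot 1049 → sign +
step 1: pivot 2/1049 → sign +
signature = (2, 0, 0)

Answer: (2, 0, 0)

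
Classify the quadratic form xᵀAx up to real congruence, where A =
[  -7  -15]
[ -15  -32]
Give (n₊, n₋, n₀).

step 0: pivot -7 → sign −
step 1: pivot 1/7 → sign +
signature = (1, 1, 0)

Answer: (1, 1, 0)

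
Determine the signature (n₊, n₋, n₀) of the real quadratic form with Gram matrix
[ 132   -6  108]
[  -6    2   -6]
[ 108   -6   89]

Answer: (2, 1, 0)

Derivation:
step 0: pivot 132 → sign +
step 1: pivot 19/11 → sign +
step 2: pivot -1/19 → sign −
signature = (2, 1, 0)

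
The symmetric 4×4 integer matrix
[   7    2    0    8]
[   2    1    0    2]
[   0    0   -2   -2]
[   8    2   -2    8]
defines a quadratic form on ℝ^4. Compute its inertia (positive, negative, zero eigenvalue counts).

step 0: pivot 7 → sign +
step 1: pivot 3/7 → sign +
step 2: pivot -2 → sign −
step 3: pivot 2/3 → sign +
signature = (3, 1, 0)

Answer: (3, 1, 0)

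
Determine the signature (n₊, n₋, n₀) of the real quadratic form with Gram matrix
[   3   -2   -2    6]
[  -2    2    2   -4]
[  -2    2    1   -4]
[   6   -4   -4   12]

step 0: pivot 3 → sign +
step 1: pivot 2/3 → sign +
step 2: pivot -1 → sign −
step 3: row/col 3 already zero → sign 0
signature = (2, 1, 1)

Answer: (2, 1, 1)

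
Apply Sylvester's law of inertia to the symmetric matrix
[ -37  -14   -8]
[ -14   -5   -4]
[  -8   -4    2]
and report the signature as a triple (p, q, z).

step 0: pivot -37 → sign −
step 1: pivot 11/37 → sign +
step 2: pivot 6/11 → sign +
signature = (2, 1, 0)

Answer: (2, 1, 0)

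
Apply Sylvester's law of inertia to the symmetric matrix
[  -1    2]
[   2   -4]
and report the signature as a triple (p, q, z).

Answer: (0, 1, 1)

Derivation:
step 0: pivot -1 → sign −
step 1: row/col 1 already zero → sign 0
signature = (0, 1, 1)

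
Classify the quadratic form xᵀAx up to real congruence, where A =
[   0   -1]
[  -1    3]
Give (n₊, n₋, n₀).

step 0: pivot 3 → sign +
step 1: pivot -1/3 → sign −
signature = (1, 1, 0)

Answer: (1, 1, 0)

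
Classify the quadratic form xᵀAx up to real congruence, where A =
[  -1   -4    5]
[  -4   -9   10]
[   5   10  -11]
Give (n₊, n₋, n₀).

step 0: pivot -1 → sign −
step 1: pivot 7 → sign +
step 2: pivot -2/7 → sign −
signature = (1, 2, 0)

Answer: (1, 2, 0)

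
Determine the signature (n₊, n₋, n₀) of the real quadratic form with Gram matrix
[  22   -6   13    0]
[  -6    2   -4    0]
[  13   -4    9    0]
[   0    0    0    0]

step 0: pivot 22 → sign +
step 1: pivot 4/11 → sign +
step 2: pivot 3/4 → sign +
step 3: row/col 3 already zero → sign 0
signature = (3, 0, 1)

Answer: (3, 0, 1)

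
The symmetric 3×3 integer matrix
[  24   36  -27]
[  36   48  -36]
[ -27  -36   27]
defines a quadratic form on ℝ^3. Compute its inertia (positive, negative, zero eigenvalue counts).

step 0: pivot 24 → sign +
step 1: pivot -6 → sign −
step 2: row/col 2 already zero → sign 0
signature = (1, 1, 1)

Answer: (1, 1, 1)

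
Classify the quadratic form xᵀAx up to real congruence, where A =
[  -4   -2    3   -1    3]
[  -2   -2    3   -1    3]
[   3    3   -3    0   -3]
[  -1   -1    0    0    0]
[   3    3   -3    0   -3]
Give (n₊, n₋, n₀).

step 0: pivot -4 → sign −
step 1: pivot -1 → sign −
step 2: pivot 3/2 → sign +
step 3: pivot -1 → sign −
step 4: row/col 4 already zero → sign 0
signature = (1, 3, 1)

Answer: (1, 3, 1)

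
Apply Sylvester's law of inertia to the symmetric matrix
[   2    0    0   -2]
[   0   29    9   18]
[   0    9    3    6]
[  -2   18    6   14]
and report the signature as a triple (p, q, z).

step 0: pivot 2 → sign +
step 1: pivot 29 → sign +
step 2: pivot 6/29 → sign +
step 3: row/col 3 already zero → sign 0
signature = (3, 0, 1)

Answer: (3, 0, 1)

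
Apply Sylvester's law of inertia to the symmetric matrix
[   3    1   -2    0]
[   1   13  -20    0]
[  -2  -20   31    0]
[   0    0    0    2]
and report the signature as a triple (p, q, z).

step 0: pivot 3 → sign +
step 1: pivot 38/3 → sign +
step 2: pivot 3/19 → sign +
step 3: pivot 2 → sign +
signature = (4, 0, 0)

Answer: (4, 0, 0)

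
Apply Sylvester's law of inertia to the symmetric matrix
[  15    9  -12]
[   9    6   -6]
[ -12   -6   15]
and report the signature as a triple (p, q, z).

Answer: (3, 0, 0)

Derivation:
step 0: pivot 15 → sign +
step 1: pivot 3/5 → sign +
step 2: pivot 3 → sign +
signature = (3, 0, 0)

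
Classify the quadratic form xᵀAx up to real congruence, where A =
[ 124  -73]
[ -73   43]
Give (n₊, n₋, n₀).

Answer: (2, 0, 0)

Derivation:
step 0: pivot 124 → sign +
step 1: pivot 3/124 → sign +
signature = (2, 0, 0)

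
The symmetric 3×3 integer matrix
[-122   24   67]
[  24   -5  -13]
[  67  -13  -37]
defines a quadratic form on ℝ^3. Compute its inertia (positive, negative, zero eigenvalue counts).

step 0: pivot -122 → sign −
step 1: pivot -17/61 → sign −
step 2: pivot -3/34 → sign −
signature = (0, 3, 0)

Answer: (0, 3, 0)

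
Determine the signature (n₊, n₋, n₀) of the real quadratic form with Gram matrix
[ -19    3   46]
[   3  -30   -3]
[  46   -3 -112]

Answer: (0, 3, 0)

Derivation:
step 0: pivot -19 → sign −
step 1: pivot -561/19 → sign −
step 2: pivot -3/187 → sign −
signature = (0, 3, 0)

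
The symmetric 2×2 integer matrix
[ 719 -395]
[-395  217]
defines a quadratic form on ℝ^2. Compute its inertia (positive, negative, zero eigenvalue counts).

Answer: (1, 1, 0)

Derivation:
step 0: pivot 719 → sign +
step 1: pivot -2/719 → sign −
signature = (1, 1, 0)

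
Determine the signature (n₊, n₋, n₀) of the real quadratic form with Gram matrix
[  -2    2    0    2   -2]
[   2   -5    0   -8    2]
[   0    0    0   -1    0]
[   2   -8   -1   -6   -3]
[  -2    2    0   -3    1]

step 0: pivot -2 → sign −
step 1: pivot -3 → sign −
step 2: pivot 8 → sign +
step 3: pivot -1/8 → sign −
step 4: pivot 3 → sign +
signature = (2, 3, 0)

Answer: (2, 3, 0)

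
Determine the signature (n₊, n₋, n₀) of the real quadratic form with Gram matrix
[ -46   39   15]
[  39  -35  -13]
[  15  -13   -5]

step 0: pivot -46 → sign −
step 1: pivot -89/46 → sign −
step 2: pivot -6/89 → sign −
signature = (0, 3, 0)

Answer: (0, 3, 0)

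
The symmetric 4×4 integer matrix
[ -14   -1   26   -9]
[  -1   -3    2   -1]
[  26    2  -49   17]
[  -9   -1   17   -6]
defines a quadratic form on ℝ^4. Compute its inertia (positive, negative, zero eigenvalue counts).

step 0: pivot -14 → sign −
step 1: pivot -41/14 → sign −
step 2: pivot -29/41 → sign −
step 3: pivot -2/29 → sign −
signature = (0, 4, 0)

Answer: (0, 4, 0)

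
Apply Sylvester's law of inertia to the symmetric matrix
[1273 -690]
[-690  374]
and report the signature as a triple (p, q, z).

Answer: (2, 0, 0)

Derivation:
step 0: pivot 1273 → sign +
step 1: pivot 2/1273 → sign +
signature = (2, 0, 0)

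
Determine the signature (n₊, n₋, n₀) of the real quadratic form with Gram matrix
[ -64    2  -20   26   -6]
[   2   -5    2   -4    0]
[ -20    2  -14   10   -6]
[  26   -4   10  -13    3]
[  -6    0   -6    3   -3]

step 0: pivot -64 → sign −
step 1: pivot -79/16 → sign −
step 2: pivot -582/79 → sign −
step 3: pivot -24/97 → sign −
step 4: row/col 4 already zero → sign 0
signature = (0, 4, 1)

Answer: (0, 4, 1)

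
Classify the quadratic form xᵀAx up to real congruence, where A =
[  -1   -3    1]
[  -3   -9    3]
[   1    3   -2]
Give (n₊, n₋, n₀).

step 0: pivot -1 → sign −
step 1: pivot -1 → sign −
step 2: row/col 2 already zero → sign 0
signature = (0, 2, 1)

Answer: (0, 2, 1)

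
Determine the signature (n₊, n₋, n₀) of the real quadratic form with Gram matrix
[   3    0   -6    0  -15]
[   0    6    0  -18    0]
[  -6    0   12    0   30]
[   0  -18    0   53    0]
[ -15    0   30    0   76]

step 0: pivot 3 → sign +
step 1: pivot 6 → sign +
step 2: pivot -1 → sign −
step 3: pivot 1 → sign +
step 4: row/col 4 already zero → sign 0
signature = (3, 1, 1)

Answer: (3, 1, 1)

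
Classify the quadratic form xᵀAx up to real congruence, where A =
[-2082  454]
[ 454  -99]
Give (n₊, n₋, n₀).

step 0: pivot -2082 → sign −
step 1: pivot -1/1041 → sign −
signature = (0, 2, 0)

Answer: (0, 2, 0)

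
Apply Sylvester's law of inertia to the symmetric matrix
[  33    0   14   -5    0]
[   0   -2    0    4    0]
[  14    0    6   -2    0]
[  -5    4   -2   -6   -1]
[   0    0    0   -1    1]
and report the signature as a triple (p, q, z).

Answer: (3, 1, 1)

Derivation:
step 0: pivot 33 → sign +
step 1: pivot -2 → sign −
step 2: pivot 2/33 → sign +
step 3: pivot 1 → sign +
step 4: row/col 4 already zero → sign 0
signature = (3, 1, 1)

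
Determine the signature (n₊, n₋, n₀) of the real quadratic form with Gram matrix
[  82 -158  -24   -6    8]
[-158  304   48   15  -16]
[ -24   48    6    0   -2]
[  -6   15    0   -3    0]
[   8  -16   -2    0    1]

Answer: (3, 2, 0)

Derivation:
step 0: pivot 82 → sign +
step 1: pivot -18/41 → sign −
step 2: pivot 6 → sign +
step 3: pivot -1/2 → sign −
step 4: pivot 1/3 → sign +
signature = (3, 2, 0)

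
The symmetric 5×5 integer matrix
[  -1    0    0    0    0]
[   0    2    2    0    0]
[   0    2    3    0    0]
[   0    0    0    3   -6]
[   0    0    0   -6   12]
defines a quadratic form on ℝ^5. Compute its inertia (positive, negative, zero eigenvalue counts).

step 0: pivot -1 → sign −
step 1: pivot 2 → sign +
step 2: pivot 1 → sign +
step 3: pivot 3 → sign +
step 4: row/col 4 already zero → sign 0
signature = (3, 1, 1)

Answer: (3, 1, 1)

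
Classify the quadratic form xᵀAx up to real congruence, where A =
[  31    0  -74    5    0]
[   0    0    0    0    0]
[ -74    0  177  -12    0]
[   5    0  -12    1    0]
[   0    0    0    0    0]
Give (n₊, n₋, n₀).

Answer: (3, 0, 2)

Derivation:
step 0: pivot 31 → sign +
step 1: pivot 11/31 → sign +
step 2: pivot 2/11 → sign +
step 3: row/col 3 already zero → sign 0
step 4: row/col 4 already zero → sign 0
signature = (3, 0, 2)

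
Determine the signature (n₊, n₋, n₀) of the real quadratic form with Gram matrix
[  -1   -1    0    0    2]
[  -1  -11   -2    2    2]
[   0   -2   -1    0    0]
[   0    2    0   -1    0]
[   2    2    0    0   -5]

step 0: pivot -1 → sign −
step 1: pivot -10 → sign −
step 2: pivot -3/5 → sign −
step 3: pivot -1/3 → sign −
step 4: pivot -1 → sign −
signature = (0, 5, 0)

Answer: (0, 5, 0)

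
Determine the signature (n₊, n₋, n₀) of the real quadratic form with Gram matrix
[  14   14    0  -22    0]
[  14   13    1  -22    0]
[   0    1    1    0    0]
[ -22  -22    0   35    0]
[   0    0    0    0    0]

step 0: pivot 14 → sign +
step 1: pivot -1 → sign −
step 2: pivot 2 → sign +
step 3: pivot 3/7 → sign +
step 4: row/col 4 already zero → sign 0
signature = (3, 1, 1)

Answer: (3, 1, 1)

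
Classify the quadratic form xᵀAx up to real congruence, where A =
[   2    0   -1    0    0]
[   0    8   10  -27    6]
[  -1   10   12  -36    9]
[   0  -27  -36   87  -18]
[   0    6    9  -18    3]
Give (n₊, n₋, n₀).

step 0: pivot 2 → sign +
step 1: pivot 8 → sign +
step 2: pivot -1 → sign −
step 3: pivot 15/16 → sign +
step 4: pivot -3/5 → sign −
signature = (3, 2, 0)

Answer: (3, 2, 0)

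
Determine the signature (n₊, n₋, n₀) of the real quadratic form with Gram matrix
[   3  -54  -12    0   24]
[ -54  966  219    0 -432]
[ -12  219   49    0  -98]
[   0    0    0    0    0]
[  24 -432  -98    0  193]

Answer: (2, 2, 1)

Derivation:
step 0: pivot 3 → sign +
step 1: pivot -6 → sign −
step 2: pivot 5/2 → sign +
step 3: pivot -3/5 → sign −
step 4: row/col 4 already zero → sign 0
signature = (2, 2, 1)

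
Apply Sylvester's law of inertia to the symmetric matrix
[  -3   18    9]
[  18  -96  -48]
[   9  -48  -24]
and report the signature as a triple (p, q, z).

Answer: (1, 1, 1)

Derivation:
step 0: pivot -3 → sign −
step 1: pivot 12 → sign +
step 2: row/col 2 already zero → sign 0
signature = (1, 1, 1)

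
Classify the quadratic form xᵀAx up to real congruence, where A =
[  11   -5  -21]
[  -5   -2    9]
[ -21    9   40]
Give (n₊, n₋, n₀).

Answer: (1, 2, 0)

Derivation:
step 0: pivot 11 → sign +
step 1: pivot -47/11 → sign −
step 2: pivot -1/47 → sign −
signature = (1, 2, 0)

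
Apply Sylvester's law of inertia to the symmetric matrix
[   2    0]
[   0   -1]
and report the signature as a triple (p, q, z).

Answer: (1, 1, 0)

Derivation:
step 0: pivot 2 → sign +
step 1: pivot -1 → sign −
signature = (1, 1, 0)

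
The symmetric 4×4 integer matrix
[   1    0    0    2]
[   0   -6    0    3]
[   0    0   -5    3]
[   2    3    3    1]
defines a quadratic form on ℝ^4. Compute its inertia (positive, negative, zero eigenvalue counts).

step 0: pivot 1 → sign +
step 1: pivot -6 → sign −
step 2: pivot -5 → sign −
step 3: pivot 3/10 → sign +
signature = (2, 2, 0)

Answer: (2, 2, 0)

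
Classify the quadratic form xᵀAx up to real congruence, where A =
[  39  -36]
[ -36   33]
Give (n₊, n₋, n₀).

Answer: (1, 1, 0)

Derivation:
step 0: pivot 39 → sign +
step 1: pivot -3/13 → sign −
signature = (1, 1, 0)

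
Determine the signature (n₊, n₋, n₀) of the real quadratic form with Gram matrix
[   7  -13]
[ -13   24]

step 0: pivot 7 → sign +
step 1: pivot -1/7 → sign −
signature = (1, 1, 0)

Answer: (1, 1, 0)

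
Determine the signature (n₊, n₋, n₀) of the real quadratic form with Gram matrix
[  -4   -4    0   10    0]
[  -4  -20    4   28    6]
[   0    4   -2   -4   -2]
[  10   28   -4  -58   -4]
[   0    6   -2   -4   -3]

step 0: pivot -4 → sign −
step 1: pivot -16 → sign −
step 2: pivot -1 → sign −
step 3: pivot -25/2 → sign −
step 4: row/col 4 already zero → sign 0
signature = (0, 4, 1)

Answer: (0, 4, 1)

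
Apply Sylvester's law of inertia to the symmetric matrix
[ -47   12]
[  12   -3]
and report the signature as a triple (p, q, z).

Answer: (1, 1, 0)

Derivation:
step 0: pivot -47 → sign −
step 1: pivot 3/47 → sign +
signature = (1, 1, 0)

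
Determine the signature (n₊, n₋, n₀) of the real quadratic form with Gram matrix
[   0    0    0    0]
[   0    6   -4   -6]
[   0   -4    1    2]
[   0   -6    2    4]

Answer: (2, 1, 1)

Derivation:
step 0: pivot 6 → sign +
step 1: pivot -5/3 → sign −
step 2: pivot 2/5 → sign +
step 3: row/col 3 already zero → sign 0
signature = (2, 1, 1)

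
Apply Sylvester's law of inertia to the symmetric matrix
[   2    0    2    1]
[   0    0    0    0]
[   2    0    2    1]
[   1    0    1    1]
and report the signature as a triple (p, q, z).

step 0: pivot 2 → sign +
step 1: pivot 1/2 → sign +
step 2: row/col 2 already zero → sign 0
step 3: row/col 3 already zero → sign 0
signature = (2, 0, 2)

Answer: (2, 0, 2)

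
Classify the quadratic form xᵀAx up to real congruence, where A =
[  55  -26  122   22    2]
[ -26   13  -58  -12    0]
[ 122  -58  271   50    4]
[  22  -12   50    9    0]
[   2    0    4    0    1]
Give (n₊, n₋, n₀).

Answer: (4, 1, 0)

Derivation:
step 0: pivot 55 → sign +
step 1: pivot 39/55 → sign +
step 2: pivot 3/13 → sign +
step 3: pivot -13/3 → sign −
step 4: pivot 1/13 → sign +
signature = (4, 1, 0)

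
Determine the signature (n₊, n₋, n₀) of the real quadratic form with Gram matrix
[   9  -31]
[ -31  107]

Answer: (2, 0, 0)

Derivation:
step 0: pivot 9 → sign +
step 1: pivot 2/9 → sign +
signature = (2, 0, 0)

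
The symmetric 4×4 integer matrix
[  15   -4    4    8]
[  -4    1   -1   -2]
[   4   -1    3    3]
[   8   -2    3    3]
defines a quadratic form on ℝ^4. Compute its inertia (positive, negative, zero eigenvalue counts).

Answer: (2, 2, 0)

Derivation:
step 0: pivot 15 → sign +
step 1: pivot -1/15 → sign −
step 2: pivot 2 → sign +
step 3: pivot -3/2 → sign −
signature = (2, 2, 0)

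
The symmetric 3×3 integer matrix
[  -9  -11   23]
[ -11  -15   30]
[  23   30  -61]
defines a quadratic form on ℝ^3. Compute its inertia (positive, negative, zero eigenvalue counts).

Answer: (1, 2, 0)

Derivation:
step 0: pivot -9 → sign −
step 1: pivot -14/9 → sign −
step 2: pivot 1/14 → sign +
signature = (1, 2, 0)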